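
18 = 18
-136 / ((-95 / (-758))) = -103088 / 95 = -1085.14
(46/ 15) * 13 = 39.87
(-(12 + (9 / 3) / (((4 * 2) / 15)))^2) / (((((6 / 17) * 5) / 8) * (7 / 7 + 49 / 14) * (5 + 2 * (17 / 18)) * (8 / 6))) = -337977 / 9920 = -34.07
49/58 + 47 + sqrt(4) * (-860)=-96985/58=-1672.16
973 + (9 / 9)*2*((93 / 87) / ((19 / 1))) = 536185 / 551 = 973.11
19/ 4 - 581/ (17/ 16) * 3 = -111229/ 68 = -1635.72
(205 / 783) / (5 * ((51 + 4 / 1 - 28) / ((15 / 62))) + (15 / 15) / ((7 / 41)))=1435 / 3090501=0.00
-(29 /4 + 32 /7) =-11.82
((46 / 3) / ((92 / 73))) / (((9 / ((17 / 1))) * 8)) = 1241 / 432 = 2.87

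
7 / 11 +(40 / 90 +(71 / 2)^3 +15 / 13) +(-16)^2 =463290241 / 10296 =44997.11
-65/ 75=-0.87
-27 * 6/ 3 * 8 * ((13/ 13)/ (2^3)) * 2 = -108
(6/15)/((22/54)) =54/55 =0.98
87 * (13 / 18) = 377 / 6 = 62.83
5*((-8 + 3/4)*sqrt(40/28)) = -145*sqrt(70)/28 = -43.33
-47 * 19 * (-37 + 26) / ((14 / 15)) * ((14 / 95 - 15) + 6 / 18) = -152810.43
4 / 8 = 1 / 2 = 0.50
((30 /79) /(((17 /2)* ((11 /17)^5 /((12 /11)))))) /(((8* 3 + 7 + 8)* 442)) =589560 /23652110911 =0.00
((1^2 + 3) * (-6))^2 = 576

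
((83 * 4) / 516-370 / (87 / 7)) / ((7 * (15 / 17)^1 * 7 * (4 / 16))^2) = -55982768 / 224553525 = -0.25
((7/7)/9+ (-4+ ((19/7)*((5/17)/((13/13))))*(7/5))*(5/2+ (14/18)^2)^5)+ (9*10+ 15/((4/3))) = -1385479225881311/1896810714144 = -730.43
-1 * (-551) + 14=565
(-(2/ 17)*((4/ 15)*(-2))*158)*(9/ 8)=948/ 85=11.15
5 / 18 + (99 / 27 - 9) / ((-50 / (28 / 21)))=21 / 50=0.42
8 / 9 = 0.89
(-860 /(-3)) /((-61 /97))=-83420 /183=-455.85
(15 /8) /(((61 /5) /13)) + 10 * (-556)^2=1508584655 /488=3091362.00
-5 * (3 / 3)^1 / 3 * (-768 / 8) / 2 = 80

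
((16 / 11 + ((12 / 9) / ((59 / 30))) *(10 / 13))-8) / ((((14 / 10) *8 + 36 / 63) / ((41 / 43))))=-18233110 / 37367473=-0.49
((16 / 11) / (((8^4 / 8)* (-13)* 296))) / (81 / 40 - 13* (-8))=-5 / 718052192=-0.00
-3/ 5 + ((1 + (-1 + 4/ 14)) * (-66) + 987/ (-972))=-232159/ 11340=-20.47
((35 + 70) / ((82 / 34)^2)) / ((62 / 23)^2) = 2.48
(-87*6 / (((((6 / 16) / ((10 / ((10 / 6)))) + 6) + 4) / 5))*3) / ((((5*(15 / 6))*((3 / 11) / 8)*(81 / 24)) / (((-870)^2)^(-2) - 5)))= 8066398348797184 / 2981783896875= 2705.23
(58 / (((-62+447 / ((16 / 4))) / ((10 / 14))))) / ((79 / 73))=84680 / 110047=0.77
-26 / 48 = -13 / 24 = -0.54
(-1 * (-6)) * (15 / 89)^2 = 1350 / 7921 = 0.17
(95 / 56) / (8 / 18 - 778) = -855 / 391888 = -0.00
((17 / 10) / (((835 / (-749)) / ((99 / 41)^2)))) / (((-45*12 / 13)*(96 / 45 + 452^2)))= 180261081 / 172062743676800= 0.00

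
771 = 771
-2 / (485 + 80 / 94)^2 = -4418 / 521437225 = -0.00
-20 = -20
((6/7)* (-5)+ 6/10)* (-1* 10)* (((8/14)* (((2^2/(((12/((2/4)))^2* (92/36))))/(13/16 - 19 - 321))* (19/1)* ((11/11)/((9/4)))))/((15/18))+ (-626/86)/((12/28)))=-19143849058/30581145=-626.00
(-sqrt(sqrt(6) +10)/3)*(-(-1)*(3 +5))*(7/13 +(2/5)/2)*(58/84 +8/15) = -16448*sqrt(sqrt(6) +10)/6825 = -8.50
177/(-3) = -59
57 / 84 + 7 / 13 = 443 / 364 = 1.22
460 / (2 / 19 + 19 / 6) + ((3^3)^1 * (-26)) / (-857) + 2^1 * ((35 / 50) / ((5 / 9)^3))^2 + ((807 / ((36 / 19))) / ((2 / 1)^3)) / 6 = 13206216670498987 / 71923725000000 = 183.61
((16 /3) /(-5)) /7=-16 /105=-0.15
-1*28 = -28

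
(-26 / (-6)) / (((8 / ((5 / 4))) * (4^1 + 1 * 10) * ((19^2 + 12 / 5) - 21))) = 325 / 2300928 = 0.00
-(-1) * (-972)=-972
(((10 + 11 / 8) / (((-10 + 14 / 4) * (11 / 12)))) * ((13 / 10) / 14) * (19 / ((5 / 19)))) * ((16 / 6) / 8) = -4693 / 1100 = -4.27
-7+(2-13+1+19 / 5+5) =-8.20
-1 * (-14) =14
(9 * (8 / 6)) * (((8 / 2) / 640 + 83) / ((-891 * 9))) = -4427 / 35640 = -0.12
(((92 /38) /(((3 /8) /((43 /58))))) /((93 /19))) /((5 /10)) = 15824 /8091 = 1.96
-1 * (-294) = 294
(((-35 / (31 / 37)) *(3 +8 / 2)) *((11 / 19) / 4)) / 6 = -99715 / 14136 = -7.05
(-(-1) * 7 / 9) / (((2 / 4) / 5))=70 / 9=7.78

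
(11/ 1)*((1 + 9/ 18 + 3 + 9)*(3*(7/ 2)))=6237/ 4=1559.25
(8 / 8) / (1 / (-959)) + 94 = -865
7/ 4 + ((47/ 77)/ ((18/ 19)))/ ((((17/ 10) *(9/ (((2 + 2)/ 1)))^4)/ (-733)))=-2810327293/ 309180564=-9.09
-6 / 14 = -3 / 7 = -0.43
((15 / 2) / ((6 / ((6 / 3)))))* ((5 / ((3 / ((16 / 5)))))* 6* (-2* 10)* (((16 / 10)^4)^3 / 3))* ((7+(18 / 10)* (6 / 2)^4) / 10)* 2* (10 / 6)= -3360107534483456 / 439453125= -7646111.37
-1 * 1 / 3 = -1 / 3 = -0.33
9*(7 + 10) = 153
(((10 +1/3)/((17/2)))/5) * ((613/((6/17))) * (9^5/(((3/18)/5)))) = 748072098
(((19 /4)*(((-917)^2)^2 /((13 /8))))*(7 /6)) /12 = 94043543272693 /468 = 200947742035.67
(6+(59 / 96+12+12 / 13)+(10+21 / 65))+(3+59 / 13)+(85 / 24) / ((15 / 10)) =744313 / 18720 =39.76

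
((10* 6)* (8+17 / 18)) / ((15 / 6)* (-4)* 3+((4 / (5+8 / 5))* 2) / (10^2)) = -44275 / 2474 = -17.90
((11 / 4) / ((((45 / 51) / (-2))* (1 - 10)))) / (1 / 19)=3553 / 270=13.16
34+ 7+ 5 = 46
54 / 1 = 54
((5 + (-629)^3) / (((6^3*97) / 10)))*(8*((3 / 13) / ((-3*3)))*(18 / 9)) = 1659054560 / 34047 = 48728.36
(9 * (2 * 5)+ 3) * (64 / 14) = 2976 / 7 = 425.14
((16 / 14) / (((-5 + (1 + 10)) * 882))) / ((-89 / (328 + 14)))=-0.00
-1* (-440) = 440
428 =428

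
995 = 995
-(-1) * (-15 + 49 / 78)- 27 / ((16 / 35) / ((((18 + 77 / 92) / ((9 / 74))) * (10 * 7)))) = -9190348589 / 14352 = -640353.16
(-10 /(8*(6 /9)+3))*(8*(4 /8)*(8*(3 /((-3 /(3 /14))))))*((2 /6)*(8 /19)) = 768 /665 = 1.15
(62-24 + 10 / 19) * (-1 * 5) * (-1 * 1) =192.63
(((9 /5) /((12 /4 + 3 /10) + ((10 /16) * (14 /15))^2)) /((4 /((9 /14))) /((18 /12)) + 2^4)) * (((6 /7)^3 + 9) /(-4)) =-7223661 /122264408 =-0.06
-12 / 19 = -0.63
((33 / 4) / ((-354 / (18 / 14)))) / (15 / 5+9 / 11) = -363 / 46256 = -0.01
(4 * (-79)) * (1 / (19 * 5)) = -316 / 95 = -3.33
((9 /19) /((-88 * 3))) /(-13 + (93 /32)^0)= 1 /6688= 0.00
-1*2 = -2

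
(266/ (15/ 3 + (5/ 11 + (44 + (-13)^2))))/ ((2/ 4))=5852/ 2403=2.44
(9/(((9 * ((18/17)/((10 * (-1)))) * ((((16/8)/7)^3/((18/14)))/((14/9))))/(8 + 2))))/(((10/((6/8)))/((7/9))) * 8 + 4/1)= -1020425/17784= -57.38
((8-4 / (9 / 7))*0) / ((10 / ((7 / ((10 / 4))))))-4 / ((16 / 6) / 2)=-3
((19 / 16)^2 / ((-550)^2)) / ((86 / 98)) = 17689 / 3329920000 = 0.00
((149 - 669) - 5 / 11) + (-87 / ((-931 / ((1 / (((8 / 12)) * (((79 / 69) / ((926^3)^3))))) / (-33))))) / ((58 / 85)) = -2202054989756278765750257571705 / 809039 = -2721815622925815400432189.00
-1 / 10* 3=-3 / 10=-0.30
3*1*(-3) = -9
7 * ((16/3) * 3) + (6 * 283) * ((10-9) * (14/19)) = 25900/19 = 1363.16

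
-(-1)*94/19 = 4.95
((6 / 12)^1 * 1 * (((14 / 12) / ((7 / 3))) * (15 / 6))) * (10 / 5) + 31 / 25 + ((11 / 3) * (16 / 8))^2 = 50641 / 900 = 56.27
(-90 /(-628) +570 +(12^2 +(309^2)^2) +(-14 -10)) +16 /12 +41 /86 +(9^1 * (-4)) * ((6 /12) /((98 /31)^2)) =886636220622340733 /97254906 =9116622051.15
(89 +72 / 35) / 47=3187 / 1645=1.94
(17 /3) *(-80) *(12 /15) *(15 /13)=-5440 /13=-418.46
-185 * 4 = -740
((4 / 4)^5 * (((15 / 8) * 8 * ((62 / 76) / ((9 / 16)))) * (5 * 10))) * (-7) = -434000 / 57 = -7614.04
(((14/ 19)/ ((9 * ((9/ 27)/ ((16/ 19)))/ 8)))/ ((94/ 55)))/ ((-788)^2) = 3080/ 1975416909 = 0.00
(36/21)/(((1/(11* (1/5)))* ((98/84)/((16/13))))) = 12672/3185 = 3.98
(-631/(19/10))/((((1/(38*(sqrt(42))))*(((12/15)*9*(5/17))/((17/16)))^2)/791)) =-208435425205*sqrt(42)/82944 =-16285878.94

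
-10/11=-0.91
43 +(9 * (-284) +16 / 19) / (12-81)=104921 / 1311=80.03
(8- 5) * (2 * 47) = 282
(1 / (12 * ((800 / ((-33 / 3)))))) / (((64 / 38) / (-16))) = 209 / 19200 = 0.01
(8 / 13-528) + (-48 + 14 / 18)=-67229 / 117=-574.61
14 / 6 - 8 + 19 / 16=-215 / 48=-4.48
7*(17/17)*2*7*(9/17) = 51.88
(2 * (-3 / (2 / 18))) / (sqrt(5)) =-54 * sqrt(5) / 5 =-24.15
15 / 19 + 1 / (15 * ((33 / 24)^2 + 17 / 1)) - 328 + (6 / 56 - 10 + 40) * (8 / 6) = -692385788 / 2411955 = -287.06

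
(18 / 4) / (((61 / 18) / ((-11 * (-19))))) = 16929 / 61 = 277.52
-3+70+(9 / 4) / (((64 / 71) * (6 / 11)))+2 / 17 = 624023 / 8704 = 71.69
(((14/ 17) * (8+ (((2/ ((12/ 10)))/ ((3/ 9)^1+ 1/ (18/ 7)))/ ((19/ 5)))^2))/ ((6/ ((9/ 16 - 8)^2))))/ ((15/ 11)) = 8187149663/ 175705920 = 46.60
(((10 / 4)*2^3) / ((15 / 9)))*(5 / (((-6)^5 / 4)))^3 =-125 / 612220032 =-0.00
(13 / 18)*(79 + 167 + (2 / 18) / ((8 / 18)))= 12805 / 72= 177.85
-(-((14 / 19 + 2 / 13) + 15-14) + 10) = -8.11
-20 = -20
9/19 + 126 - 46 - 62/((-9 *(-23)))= 315325/3933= 80.17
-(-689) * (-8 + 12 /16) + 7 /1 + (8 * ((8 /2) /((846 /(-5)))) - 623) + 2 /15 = -47471647 /8460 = -5611.31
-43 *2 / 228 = -43 / 114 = -0.38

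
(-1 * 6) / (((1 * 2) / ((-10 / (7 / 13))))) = 390 / 7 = 55.71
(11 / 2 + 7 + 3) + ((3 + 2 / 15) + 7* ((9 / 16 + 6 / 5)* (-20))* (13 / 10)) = -36257 / 120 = -302.14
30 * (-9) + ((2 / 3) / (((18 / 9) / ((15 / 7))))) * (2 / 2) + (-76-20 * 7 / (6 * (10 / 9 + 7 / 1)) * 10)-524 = -458905 / 511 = -898.05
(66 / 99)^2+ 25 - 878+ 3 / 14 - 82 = -117727 / 126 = -934.34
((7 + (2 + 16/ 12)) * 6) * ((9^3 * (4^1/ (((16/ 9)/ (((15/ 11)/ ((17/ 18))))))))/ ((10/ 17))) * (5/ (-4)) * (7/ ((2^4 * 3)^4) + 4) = -7197895963935/ 5767168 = -1248081.55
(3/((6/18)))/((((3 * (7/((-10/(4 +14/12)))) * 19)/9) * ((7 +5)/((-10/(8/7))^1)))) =675/2356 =0.29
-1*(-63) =63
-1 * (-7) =7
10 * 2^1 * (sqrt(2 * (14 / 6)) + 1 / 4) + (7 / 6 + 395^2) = 20 * sqrt(42) / 3 + 936187 / 6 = 156074.37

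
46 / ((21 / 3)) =46 / 7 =6.57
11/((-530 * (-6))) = 11/3180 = 0.00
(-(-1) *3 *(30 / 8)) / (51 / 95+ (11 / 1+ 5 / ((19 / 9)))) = 0.81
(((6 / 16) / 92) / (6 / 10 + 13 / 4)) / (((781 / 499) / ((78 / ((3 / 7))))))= 97305 / 790372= 0.12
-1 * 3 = -3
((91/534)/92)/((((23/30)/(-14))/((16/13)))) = -1960/47081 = -0.04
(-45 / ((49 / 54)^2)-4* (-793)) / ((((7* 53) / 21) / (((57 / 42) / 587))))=213315432 / 522882577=0.41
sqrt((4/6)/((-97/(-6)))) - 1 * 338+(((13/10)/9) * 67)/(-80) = -2434471/7200+2 * sqrt(97)/97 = -337.92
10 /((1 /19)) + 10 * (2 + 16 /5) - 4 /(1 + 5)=724 /3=241.33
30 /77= 0.39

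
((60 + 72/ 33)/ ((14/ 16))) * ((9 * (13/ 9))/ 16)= 4446/ 77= 57.74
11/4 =2.75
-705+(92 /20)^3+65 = -67833 /125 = -542.66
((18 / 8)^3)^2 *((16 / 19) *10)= 2657205 / 2432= 1092.60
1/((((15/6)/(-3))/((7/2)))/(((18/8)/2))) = -189/40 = -4.72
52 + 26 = 78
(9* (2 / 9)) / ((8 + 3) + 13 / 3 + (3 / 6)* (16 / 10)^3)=375 / 3259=0.12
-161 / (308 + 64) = -161 / 372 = -0.43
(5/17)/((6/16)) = 40/51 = 0.78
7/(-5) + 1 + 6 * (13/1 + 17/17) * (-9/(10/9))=-3404/5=-680.80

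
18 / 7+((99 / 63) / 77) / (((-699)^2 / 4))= 61563730 / 23941449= 2.57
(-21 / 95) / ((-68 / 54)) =567 / 3230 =0.18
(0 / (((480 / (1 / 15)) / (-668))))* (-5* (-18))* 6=0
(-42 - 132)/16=-87/8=-10.88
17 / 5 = 3.40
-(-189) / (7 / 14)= 378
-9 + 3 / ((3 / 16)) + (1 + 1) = 9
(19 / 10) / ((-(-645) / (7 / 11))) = 133 / 70950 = 0.00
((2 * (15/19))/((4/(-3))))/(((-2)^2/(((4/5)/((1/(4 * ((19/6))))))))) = -3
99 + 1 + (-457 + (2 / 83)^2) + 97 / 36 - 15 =-91589111 / 248004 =-369.30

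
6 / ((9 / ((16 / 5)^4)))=131072 / 1875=69.91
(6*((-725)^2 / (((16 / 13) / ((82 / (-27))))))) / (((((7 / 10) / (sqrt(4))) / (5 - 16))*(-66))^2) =-1764664.43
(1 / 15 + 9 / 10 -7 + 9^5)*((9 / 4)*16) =10627734 / 5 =2125546.80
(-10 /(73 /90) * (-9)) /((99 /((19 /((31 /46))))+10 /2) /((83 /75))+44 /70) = 20565657000 /1542000827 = 13.34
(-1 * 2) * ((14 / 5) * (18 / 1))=-504 / 5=-100.80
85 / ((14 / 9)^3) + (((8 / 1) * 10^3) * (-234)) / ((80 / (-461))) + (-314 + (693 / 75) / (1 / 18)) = 740007058277 / 68600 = 10787274.90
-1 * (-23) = 23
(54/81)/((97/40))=80/291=0.27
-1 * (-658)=658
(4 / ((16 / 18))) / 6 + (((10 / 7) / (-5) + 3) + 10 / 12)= 361 / 84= 4.30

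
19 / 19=1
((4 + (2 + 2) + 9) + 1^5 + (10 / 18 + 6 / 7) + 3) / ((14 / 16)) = 11296 / 441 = 25.61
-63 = -63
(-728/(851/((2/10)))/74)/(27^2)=-364/114770115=-0.00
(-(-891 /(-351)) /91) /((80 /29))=-957 /94640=-0.01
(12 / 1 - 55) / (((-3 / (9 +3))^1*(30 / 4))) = 344 / 15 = 22.93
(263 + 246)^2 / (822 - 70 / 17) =4404377 / 13904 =316.77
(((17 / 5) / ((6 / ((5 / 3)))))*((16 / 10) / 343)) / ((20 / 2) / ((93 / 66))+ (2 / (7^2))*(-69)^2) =1054 / 48189015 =0.00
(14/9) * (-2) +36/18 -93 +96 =17/9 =1.89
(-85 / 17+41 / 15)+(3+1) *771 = 46226 / 15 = 3081.73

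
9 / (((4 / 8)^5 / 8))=2304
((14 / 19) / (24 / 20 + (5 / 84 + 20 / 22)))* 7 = 452760 / 190361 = 2.38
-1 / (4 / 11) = -11 / 4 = -2.75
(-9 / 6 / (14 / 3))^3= -0.03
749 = 749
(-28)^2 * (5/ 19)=3920/ 19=206.32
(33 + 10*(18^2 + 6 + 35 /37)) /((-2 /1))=-123671 /74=-1671.23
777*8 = 6216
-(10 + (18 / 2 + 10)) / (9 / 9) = -29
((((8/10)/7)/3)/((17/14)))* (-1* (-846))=2256/85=26.54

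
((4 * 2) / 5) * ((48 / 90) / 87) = 64 / 6525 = 0.01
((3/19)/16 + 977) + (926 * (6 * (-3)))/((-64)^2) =18929531/19456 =972.94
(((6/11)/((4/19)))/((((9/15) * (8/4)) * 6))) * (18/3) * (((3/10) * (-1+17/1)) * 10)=1140/11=103.64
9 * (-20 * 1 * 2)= -360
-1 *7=-7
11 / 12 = 0.92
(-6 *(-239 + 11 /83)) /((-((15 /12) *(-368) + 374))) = 59478 /3569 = 16.67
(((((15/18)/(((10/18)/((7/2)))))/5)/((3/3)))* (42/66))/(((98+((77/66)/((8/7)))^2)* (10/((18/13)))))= 15552/16648775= 0.00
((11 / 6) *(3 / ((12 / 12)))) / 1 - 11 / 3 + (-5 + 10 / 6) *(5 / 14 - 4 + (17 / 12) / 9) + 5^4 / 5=78502 / 567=138.45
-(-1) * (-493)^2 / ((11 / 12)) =2916588 / 11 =265144.36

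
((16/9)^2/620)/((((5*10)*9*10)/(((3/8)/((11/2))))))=0.00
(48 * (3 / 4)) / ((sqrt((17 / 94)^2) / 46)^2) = 673091136 / 289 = 2329035.07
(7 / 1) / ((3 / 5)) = 35 / 3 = 11.67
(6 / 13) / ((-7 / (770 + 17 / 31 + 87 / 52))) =-3734463 / 73346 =-50.92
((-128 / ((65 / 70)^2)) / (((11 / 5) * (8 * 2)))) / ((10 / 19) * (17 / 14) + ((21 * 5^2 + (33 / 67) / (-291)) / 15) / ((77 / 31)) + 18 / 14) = -25412389800 / 96505952491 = -0.26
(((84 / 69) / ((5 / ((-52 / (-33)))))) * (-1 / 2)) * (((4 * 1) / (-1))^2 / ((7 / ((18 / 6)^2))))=-4992 / 1265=-3.95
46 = 46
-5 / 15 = -1 / 3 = -0.33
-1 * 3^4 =-81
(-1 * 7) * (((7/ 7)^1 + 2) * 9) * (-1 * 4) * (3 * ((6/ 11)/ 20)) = 3402/ 55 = 61.85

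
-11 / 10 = -1.10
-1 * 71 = -71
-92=-92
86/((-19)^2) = 0.24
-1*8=-8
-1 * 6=-6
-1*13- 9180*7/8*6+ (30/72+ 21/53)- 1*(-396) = -30407915/636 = -47811.19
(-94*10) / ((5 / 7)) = -1316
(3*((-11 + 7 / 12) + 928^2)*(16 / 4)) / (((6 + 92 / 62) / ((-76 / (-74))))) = 6086774887 / 4292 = 1418167.49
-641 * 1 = -641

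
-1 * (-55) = 55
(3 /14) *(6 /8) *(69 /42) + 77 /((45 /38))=2303299 /35280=65.29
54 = 54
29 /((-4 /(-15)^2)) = -1631.25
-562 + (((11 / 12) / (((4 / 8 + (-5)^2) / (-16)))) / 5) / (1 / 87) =-145862 / 255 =-572.01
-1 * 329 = -329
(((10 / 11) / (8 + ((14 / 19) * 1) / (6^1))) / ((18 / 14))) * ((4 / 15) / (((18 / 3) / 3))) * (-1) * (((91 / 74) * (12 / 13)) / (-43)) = 7448 / 24308889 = 0.00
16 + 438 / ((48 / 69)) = 5165 / 8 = 645.62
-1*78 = -78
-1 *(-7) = 7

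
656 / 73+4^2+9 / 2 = 4305 / 146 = 29.49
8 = 8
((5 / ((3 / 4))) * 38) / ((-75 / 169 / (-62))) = 1592656 / 45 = 35392.36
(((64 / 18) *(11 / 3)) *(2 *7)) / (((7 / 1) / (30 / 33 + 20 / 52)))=11840 / 351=33.73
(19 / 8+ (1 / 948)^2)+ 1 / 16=136912 / 56169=2.44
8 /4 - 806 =-804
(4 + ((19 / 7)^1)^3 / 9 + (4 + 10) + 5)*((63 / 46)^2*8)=1401480 / 3703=378.47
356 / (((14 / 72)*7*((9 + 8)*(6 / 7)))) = 2136 / 119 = 17.95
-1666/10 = -833/5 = -166.60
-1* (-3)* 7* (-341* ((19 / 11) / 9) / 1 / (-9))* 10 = 41230 / 27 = 1527.04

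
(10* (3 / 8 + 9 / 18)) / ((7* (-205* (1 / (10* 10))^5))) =-2500000000 / 41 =-60975609.76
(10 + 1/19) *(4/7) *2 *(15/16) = 10.77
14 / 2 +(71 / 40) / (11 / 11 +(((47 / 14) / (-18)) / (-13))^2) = 470951537 / 53671925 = 8.77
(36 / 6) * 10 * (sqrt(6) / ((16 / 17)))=255 * sqrt(6) / 4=156.15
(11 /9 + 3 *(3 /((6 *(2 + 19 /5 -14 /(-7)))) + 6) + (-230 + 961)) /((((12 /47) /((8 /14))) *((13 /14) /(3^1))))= 8253059 /1521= 5426.07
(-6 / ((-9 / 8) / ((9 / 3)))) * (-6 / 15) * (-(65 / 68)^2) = 1690 / 289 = 5.85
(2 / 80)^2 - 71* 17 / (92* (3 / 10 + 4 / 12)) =-14483563 / 699200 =-20.71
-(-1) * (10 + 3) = 13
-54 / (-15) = 3.60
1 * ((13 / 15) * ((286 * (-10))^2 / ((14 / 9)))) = 31900440 / 7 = 4557205.71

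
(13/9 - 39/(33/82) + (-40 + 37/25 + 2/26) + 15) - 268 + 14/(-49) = -87205642/225225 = -387.19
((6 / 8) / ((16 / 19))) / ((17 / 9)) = 513 / 1088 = 0.47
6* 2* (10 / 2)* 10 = 600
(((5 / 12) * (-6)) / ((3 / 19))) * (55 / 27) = -32.25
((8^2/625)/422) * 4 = 128/131875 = 0.00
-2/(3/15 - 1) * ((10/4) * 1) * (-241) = -6025/4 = -1506.25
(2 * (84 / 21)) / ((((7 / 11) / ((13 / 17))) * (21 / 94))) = 107536 / 2499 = 43.03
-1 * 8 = -8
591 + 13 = 604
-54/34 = -27/17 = -1.59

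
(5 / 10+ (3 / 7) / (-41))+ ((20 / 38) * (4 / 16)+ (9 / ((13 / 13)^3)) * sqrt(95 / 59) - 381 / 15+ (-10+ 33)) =-48501 / 27265+ 9 * sqrt(5605) / 59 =9.64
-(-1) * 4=4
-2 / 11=-0.18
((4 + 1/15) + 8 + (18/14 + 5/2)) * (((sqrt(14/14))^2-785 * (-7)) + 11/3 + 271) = 28815824/315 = 91478.81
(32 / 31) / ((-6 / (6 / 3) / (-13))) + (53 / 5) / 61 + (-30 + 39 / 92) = -65054737 / 2609580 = -24.93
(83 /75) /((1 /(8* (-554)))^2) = 1630337792 /75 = 21737837.23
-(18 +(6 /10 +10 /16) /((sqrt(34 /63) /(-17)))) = -18 +147 * sqrt(238) /80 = 10.35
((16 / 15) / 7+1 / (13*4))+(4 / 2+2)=22777 / 5460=4.17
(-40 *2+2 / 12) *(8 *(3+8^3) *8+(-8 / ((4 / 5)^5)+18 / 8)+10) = -2020097717 / 768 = -2630335.57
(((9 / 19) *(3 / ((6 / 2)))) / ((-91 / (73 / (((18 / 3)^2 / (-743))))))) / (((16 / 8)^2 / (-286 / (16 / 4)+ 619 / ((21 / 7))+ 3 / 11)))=483649163 / 1825824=264.89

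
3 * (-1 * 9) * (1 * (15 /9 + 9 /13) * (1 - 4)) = 2484 /13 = 191.08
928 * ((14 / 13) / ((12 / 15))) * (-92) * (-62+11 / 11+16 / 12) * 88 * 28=658972948480 / 39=16896742268.72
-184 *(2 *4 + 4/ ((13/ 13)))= -2208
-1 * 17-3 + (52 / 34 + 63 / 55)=-16199 / 935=-17.33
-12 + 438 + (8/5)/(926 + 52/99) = 97688586/229315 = 426.00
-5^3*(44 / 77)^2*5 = -204.08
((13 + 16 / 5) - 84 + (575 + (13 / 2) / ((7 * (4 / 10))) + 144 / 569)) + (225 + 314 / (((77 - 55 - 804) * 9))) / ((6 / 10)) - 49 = 702799269829 / 840970620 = 835.70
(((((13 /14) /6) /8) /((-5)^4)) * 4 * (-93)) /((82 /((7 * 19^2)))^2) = -367635541 /33620000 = -10.94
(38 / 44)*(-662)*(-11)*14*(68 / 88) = 748391 / 11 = 68035.55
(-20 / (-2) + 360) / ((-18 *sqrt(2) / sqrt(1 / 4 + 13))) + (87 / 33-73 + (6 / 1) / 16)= -6159 / 88-185 *sqrt(106) / 36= -122.90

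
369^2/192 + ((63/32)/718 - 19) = 3964363/5744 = 690.17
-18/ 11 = -1.64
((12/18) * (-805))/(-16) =805/24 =33.54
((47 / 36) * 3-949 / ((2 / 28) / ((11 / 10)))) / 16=-876641 / 960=-913.17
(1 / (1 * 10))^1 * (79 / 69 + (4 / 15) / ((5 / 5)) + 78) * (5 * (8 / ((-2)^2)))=27397 / 345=79.41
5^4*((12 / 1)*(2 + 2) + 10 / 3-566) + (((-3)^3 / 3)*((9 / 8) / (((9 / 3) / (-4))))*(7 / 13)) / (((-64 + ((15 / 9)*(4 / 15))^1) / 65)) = -1103985515 / 3432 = -321674.10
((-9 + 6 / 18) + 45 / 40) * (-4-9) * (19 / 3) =44707 / 72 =620.93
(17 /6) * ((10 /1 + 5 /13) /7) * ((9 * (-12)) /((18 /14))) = -4590 /13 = -353.08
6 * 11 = 66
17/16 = 1.06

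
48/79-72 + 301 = 18139/79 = 229.61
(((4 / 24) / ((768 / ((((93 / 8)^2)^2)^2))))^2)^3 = 57773206732074200095366642689627553143253208890362171400793162829469651079056758082404561 / 401734511064747568885490523085290650630550748445698208825344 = 143809419257891164385386700000.00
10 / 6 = 5 / 3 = 1.67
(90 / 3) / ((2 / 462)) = 6930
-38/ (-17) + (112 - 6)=1840/ 17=108.24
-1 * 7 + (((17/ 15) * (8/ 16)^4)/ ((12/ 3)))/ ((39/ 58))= -130547/ 18720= -6.97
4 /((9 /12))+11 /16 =289 /48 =6.02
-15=-15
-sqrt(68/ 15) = -2 * sqrt(255)/ 15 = -2.13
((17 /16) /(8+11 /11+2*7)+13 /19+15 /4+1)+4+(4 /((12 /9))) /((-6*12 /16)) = 184877 /20976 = 8.81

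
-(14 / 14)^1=-1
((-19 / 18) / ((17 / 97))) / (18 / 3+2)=-1843 / 2448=-0.75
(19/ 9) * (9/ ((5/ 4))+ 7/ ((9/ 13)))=14801/ 405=36.55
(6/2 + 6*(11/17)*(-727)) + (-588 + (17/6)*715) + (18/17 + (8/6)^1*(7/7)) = -140683/102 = -1379.25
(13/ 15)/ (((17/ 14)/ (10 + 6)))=2912/ 255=11.42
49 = 49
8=8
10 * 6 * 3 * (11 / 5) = 396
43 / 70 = 0.61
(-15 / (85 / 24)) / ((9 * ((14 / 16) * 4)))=-16 / 119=-0.13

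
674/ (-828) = -337/ 414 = -0.81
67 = 67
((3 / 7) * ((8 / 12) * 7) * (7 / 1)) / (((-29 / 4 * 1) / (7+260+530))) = -44632 / 29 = -1539.03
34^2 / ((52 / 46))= 13294 / 13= 1022.62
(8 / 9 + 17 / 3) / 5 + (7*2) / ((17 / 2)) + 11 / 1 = 10678 / 765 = 13.96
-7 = -7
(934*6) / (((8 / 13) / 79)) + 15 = 1438857 / 2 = 719428.50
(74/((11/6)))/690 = 74/1265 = 0.06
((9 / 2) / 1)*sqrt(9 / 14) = 27*sqrt(14) / 28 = 3.61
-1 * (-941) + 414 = 1355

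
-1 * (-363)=363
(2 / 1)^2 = 4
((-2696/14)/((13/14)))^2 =7268416/169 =43008.38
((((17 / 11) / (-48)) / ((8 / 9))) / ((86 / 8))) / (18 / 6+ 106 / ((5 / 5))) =-51 / 1649824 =-0.00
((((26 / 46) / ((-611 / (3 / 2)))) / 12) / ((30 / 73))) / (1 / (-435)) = 0.12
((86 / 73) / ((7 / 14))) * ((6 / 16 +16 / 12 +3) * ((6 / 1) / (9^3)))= 4859 / 53217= 0.09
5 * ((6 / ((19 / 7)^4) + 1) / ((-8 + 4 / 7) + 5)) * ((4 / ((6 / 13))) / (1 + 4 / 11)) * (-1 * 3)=289743454 / 6646371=43.59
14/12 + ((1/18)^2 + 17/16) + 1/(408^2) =3344317/1498176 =2.23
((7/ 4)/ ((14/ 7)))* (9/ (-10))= -0.79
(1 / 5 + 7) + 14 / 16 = 323 / 40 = 8.08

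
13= 13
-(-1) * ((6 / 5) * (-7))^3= -74088 / 125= -592.70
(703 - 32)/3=671/3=223.67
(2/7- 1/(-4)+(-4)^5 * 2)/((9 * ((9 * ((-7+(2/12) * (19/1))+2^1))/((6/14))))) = 57329/9702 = 5.91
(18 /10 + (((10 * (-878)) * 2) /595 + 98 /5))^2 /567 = 2588881 /22303575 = 0.12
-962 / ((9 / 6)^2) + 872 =4000 / 9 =444.44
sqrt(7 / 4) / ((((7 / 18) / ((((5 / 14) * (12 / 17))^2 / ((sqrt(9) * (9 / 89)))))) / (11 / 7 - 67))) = -12228600 * sqrt(7) / 693889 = -46.63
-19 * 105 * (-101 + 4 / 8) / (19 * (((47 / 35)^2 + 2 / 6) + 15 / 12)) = 155121750 / 49783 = 3115.96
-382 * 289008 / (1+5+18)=-4600044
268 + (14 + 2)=284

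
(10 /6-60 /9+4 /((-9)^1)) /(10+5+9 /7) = -343 /1026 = -0.33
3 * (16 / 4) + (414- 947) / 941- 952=-885073 / 941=-940.57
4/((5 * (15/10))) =8/15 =0.53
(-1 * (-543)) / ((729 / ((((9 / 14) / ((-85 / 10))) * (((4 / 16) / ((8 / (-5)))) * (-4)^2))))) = 905 / 6426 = 0.14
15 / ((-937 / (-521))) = 8.34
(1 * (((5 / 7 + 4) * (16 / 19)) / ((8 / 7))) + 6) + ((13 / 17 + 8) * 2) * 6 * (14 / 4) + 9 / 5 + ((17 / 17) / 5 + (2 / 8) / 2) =981187 / 2584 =379.72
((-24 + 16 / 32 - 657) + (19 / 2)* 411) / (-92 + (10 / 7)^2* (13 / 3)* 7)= -8463 / 79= -107.13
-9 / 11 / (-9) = 1 / 11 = 0.09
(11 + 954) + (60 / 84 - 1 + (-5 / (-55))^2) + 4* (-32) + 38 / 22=710167 / 847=838.45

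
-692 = -692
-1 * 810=-810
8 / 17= 0.47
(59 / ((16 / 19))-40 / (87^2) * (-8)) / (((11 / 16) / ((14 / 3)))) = 118859566 / 249777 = 475.86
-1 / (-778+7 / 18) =18 / 13997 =0.00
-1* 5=-5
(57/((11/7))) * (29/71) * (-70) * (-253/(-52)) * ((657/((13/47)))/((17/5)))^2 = -2462731092.94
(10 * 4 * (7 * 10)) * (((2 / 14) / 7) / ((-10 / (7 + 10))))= -680 / 7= -97.14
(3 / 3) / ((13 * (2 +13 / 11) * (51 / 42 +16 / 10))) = 22 / 2561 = 0.01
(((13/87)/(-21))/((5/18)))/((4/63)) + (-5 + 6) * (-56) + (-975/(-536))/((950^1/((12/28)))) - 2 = -1207387891/20673520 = -58.40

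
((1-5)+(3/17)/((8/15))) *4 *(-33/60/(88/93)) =46407/5440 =8.53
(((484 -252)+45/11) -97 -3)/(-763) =-1497/8393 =-0.18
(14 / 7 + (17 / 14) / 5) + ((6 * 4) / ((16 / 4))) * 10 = 4357 / 70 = 62.24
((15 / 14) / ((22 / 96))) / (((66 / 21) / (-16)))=-2880 / 121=-23.80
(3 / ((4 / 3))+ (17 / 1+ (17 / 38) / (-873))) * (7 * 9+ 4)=85570055 / 66348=1289.72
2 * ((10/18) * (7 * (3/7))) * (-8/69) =-80/207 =-0.39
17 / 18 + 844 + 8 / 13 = 197861 / 234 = 845.56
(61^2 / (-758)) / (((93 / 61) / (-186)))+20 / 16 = 909819 / 1516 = 600.14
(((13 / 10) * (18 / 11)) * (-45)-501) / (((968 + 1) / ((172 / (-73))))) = 376336 / 259369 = 1.45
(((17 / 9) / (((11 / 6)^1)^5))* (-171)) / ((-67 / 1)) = 2511648 / 10790417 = 0.23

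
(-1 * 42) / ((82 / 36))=-756 / 41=-18.44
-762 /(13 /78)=-4572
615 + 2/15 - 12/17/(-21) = 1098073/1785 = 615.17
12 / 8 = 3 / 2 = 1.50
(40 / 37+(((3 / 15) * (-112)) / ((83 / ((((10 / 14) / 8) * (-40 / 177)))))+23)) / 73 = 13092641 / 39680391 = 0.33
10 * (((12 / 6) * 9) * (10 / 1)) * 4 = 7200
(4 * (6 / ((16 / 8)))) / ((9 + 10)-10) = 4 / 3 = 1.33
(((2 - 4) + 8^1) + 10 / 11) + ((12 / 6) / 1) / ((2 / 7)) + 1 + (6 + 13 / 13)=241 / 11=21.91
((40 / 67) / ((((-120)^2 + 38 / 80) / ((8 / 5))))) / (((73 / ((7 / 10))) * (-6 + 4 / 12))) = -5376 / 47894251793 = -0.00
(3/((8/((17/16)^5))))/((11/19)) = 80931849/92274688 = 0.88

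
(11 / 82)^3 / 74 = 1331 / 40801232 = 0.00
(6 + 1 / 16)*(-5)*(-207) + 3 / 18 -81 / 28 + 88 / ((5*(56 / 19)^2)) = 73782091 / 11760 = 6273.99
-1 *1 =-1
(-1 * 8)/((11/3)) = -24/11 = -2.18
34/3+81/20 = 923/60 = 15.38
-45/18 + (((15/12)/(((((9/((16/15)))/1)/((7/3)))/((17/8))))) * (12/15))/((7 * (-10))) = -10159/4050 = -2.51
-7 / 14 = -1 / 2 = -0.50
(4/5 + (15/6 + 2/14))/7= 0.49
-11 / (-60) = 11 / 60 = 0.18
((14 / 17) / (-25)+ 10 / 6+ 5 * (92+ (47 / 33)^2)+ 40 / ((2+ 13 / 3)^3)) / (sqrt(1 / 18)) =1498160813686 * sqrt(2) / 1058172225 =2002.24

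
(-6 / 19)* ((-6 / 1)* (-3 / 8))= -27 / 38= -0.71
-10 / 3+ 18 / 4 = 7 / 6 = 1.17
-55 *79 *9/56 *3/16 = -117315/896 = -130.93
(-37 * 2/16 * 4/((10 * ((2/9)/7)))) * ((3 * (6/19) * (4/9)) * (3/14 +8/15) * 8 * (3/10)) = -104562/2375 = -44.03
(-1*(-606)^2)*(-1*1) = 367236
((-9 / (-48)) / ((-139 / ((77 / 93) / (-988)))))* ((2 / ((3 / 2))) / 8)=77 / 408700032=0.00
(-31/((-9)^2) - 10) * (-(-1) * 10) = -8410/81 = -103.83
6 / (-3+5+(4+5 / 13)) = 78 / 83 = 0.94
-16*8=-128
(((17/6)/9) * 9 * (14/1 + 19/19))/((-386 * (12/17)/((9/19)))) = -4335/58672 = -0.07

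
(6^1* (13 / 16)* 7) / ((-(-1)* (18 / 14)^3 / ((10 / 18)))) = 156065 / 17496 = 8.92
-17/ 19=-0.89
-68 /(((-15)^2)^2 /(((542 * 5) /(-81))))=36856 /820125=0.04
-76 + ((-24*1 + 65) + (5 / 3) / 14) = -1465 / 42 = -34.88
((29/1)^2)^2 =707281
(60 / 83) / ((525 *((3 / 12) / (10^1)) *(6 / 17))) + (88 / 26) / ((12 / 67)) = 143911 / 7553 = 19.05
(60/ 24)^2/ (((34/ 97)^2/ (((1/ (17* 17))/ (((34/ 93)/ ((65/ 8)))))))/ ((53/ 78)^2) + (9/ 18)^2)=102415788875/ 60800040707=1.68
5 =5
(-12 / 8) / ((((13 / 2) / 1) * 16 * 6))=-1 / 416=-0.00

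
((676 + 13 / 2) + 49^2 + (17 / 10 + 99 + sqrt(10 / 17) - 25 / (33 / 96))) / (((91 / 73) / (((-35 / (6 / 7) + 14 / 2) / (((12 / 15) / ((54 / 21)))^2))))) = -48908384145 / 56056 - 1428975 * sqrt(170) / 86632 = -872706.58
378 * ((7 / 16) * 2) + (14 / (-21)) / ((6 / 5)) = 11887 / 36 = 330.19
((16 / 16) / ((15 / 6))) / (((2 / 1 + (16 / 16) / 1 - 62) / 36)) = -72 / 295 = -0.24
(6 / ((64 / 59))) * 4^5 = 5664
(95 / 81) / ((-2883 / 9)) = -95 / 25947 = -0.00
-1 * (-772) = 772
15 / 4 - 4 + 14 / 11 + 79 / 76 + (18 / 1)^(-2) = 139853 / 67716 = 2.07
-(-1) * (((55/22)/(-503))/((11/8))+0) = -20/5533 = -0.00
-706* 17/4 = -6001/2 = -3000.50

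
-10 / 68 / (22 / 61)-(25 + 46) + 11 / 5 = -258837 / 3740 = -69.21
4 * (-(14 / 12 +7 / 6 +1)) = -40 / 3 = -13.33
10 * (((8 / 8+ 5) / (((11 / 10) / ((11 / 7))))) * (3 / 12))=150 / 7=21.43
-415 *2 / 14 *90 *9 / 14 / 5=-33615 / 49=-686.02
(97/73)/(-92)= -97/6716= -0.01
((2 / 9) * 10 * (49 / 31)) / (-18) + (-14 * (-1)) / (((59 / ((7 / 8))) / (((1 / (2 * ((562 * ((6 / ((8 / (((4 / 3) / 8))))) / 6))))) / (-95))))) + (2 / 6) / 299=-229546069348 / 1182496428945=-0.19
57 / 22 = 2.59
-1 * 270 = -270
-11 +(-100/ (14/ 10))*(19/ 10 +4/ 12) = -170.52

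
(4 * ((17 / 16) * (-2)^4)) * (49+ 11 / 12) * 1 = 10183 / 3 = 3394.33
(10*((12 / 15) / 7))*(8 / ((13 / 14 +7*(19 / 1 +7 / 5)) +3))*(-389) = -248960 / 10271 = -24.24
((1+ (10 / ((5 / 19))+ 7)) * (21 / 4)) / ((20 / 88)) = 5313 / 5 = 1062.60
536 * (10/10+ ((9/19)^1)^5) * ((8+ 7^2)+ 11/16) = 78388043734/2476099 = 31657.88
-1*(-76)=76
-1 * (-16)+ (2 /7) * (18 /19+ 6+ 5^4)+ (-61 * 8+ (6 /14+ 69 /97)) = -3745208 /12901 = -290.30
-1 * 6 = -6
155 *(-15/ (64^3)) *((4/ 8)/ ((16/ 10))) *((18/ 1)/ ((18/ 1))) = -0.00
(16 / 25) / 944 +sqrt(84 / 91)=0.96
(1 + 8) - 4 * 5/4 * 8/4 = -1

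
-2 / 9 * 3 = -2 / 3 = -0.67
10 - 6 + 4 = 8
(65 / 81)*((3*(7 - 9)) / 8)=-65 / 108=-0.60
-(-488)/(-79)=-488/79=-6.18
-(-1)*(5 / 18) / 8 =5 / 144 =0.03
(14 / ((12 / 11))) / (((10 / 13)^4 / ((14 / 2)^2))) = 107760653 / 60000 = 1796.01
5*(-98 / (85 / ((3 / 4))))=-4.32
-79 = -79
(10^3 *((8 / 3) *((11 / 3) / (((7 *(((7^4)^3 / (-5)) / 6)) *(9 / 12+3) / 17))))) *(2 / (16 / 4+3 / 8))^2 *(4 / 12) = -0.00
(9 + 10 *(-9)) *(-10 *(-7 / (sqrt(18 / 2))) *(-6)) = 11340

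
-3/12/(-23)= 1/92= 0.01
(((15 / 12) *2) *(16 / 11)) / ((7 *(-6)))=-20 / 231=-0.09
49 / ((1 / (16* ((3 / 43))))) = 2352 / 43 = 54.70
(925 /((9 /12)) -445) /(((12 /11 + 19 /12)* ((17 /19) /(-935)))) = -108742700 /353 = -308052.97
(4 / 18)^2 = 4 / 81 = 0.05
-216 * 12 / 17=-2592 / 17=-152.47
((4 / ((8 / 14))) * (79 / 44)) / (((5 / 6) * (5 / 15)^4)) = 134379 / 110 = 1221.63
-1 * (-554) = 554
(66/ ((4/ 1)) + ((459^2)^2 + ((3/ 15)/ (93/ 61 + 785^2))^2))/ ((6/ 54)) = 399478353997.50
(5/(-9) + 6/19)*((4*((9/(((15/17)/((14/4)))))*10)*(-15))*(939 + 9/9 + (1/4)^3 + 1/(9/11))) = 13225822435/2736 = 4833999.43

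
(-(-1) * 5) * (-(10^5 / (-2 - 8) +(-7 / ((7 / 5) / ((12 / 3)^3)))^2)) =-462000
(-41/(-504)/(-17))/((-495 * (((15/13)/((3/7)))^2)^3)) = 197899169/7796378638125000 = 0.00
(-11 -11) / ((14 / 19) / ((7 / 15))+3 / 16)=-6688 / 537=-12.45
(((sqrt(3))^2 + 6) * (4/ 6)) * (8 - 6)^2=24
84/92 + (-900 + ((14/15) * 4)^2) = -4580647/5175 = -885.15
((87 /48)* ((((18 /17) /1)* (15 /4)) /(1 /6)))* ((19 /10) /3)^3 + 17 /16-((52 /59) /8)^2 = 2276130973 /189366400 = 12.02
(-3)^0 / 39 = 1 / 39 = 0.03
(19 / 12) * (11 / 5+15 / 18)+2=2449 / 360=6.80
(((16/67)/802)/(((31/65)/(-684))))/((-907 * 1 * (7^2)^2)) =355680/1813762073039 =0.00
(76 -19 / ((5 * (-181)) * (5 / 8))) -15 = 276177 / 4525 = 61.03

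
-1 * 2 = -2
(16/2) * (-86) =-688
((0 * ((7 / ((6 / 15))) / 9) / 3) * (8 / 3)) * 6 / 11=0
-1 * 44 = -44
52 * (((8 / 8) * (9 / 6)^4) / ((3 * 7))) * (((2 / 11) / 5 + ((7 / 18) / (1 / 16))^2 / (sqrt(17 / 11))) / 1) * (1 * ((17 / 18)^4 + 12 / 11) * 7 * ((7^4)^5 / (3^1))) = 2259697751612194143827759 / 14113440 + 110725189828997513047560191 * sqrt(187) / 11042163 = 137283986380106102144.53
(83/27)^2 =6889/729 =9.45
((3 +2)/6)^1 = 5/6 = 0.83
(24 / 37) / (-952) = -3 / 4403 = -0.00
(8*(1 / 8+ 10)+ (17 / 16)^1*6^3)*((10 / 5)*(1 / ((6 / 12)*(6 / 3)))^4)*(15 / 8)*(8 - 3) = 46575 / 8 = 5821.88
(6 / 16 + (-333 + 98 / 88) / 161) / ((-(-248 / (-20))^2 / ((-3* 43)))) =-77054925 / 54461792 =-1.41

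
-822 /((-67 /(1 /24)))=137 /268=0.51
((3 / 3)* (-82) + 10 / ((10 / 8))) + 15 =-59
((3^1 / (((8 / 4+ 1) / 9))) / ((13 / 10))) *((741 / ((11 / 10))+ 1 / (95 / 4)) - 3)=4643.16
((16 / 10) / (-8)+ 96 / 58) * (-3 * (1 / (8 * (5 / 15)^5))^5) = -536333689777419 / 4751360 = -112880036.41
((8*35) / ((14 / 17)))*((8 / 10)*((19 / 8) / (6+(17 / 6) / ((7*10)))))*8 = 2170560 / 2537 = 855.56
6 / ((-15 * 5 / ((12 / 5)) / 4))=-96 / 125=-0.77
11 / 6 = 1.83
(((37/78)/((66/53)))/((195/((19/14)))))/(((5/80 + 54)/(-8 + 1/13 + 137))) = 125041204/19754709975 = 0.01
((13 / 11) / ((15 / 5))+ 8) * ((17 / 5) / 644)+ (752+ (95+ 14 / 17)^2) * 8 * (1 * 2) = 4881108015941 / 30709140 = 158946.42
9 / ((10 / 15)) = 27 / 2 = 13.50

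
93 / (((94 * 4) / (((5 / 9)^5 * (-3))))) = -96875 / 2466936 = -0.04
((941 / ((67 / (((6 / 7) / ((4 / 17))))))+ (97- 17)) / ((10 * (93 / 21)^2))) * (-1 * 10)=-861217 / 128774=-6.69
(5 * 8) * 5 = 200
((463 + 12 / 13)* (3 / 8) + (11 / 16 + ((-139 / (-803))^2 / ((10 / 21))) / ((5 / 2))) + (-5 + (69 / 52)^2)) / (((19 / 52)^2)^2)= 20207293699378656 / 2100803842225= 9618.84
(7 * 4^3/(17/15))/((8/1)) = 840/17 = 49.41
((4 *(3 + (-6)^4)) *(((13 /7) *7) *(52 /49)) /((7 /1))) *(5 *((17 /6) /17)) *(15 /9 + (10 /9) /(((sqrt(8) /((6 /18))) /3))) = 7317700 *sqrt(2) /3087 + 14635400 /1029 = 17575.31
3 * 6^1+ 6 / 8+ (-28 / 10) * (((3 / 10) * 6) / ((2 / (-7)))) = 3639 / 100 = 36.39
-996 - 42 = -1038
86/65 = 1.32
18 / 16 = 9 / 8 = 1.12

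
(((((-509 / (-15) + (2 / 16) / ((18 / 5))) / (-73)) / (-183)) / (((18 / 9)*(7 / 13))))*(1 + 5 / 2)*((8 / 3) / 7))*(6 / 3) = 0.01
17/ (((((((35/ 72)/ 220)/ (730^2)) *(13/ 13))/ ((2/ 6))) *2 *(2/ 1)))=341665028.57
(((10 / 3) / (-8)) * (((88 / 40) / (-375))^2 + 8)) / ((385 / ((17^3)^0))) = -28125121 / 3248437500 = -0.01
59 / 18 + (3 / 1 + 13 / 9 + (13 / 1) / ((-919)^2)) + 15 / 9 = 9.39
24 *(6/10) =72/5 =14.40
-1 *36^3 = -46656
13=13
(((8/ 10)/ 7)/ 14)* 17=34/ 245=0.14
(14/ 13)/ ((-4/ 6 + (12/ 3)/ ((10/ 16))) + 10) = 105/ 1534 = 0.07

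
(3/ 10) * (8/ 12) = 1/ 5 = 0.20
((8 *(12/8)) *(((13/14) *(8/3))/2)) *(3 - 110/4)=-364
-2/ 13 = -0.15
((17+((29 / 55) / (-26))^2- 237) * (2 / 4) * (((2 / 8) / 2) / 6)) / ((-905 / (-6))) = -449877159 / 29610152000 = -0.02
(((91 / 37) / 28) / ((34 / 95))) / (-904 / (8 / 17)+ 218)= -95 / 659192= -0.00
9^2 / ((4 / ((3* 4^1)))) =243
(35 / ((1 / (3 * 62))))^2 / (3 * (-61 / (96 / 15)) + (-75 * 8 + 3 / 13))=-5876707200 / 87133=-67445.25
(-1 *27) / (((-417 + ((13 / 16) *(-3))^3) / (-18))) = -663552 / 589117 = -1.13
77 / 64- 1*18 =-1075 / 64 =-16.80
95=95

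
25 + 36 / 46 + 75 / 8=6469 / 184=35.16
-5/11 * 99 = -45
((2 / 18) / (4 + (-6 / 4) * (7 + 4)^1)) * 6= -4 / 75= -0.05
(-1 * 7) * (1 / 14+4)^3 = -185193 / 392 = -472.43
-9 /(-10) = 9 /10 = 0.90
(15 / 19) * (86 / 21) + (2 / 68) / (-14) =29221 / 9044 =3.23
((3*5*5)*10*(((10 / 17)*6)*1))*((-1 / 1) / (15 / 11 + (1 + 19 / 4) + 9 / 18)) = -396000 / 1139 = -347.67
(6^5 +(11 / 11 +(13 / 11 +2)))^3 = 626826421757368 / 1331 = 470943968262.49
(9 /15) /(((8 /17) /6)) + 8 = 313 /20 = 15.65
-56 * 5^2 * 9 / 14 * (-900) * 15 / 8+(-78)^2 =1524834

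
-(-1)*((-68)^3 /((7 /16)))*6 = -30185472 /7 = -4312210.29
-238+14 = -224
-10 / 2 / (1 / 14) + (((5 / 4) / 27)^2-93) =-1901207 / 11664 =-163.00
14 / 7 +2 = 4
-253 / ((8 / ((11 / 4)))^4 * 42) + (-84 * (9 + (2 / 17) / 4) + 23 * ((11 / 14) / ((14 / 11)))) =-3901006677419 / 5240782848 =-744.36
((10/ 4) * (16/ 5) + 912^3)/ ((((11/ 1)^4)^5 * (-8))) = -94818817/ 672749994932560009201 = -0.00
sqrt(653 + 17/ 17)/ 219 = sqrt(654)/ 219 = 0.12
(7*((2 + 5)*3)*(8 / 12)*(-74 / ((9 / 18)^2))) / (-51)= 29008 / 51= 568.78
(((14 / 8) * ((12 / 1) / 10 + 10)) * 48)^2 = 22127616 / 25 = 885104.64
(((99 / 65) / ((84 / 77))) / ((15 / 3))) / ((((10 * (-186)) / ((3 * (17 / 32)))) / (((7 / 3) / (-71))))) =14399 / 1831232000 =0.00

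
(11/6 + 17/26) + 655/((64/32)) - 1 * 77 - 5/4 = 39271/156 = 251.74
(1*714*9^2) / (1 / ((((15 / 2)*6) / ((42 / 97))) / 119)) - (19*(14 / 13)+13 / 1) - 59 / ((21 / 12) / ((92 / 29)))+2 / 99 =13159426234 / 261261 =50368.89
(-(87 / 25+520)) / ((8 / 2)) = -13087 / 100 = -130.87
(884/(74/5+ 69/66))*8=777920/1743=446.31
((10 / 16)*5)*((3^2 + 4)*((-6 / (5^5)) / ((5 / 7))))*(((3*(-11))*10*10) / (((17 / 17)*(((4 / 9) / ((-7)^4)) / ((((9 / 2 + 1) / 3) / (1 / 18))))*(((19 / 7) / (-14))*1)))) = -314790252777 / 950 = -331358160.82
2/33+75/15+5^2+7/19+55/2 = 72643/1254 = 57.93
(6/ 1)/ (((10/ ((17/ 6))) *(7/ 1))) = 0.24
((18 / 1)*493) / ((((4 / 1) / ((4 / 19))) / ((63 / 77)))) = 79866 / 209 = 382.13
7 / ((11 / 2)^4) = 112 / 14641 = 0.01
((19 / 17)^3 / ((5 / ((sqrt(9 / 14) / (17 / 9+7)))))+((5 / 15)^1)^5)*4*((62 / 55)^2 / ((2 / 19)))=146072 / 735075+3381438987*sqrt(14) / 10403277500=1.41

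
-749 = -749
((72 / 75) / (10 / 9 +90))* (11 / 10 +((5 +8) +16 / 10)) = 4239 / 25625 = 0.17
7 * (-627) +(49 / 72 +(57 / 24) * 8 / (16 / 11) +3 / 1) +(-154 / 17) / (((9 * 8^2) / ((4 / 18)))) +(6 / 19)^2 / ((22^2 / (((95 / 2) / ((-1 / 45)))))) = -110742077179 / 25325784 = -4372.70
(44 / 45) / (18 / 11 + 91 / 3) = 484 / 15825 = 0.03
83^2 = 6889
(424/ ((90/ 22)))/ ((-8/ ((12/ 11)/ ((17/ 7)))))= -1484/ 255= -5.82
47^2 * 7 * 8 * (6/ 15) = 247408/ 5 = 49481.60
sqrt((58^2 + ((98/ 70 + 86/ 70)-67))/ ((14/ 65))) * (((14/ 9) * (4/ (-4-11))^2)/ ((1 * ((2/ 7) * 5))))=56 * sqrt(3002662)/ 10125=9.58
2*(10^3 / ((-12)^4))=125 / 1296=0.10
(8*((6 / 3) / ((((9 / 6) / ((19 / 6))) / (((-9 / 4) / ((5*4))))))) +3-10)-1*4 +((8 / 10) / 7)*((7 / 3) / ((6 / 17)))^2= -3971 / 405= -9.80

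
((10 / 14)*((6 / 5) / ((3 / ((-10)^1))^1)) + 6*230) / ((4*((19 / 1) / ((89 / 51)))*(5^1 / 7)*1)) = 44.27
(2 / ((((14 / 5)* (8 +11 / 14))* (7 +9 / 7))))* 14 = 490 / 3567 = 0.14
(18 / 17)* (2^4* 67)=19296 / 17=1135.06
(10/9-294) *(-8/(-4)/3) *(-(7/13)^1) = 36904/351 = 105.14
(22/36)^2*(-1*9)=-121/36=-3.36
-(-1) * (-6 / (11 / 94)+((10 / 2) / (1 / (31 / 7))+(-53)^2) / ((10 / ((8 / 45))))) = -0.94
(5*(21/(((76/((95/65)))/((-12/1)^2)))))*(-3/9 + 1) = 2520/13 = 193.85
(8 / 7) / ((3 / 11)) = 88 / 21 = 4.19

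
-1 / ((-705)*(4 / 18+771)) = 3 / 1631135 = 0.00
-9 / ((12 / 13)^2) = -169 / 16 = -10.56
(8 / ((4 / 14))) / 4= 7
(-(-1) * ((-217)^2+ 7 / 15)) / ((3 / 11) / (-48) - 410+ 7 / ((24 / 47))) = -124316192 / 1046225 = -118.82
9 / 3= 3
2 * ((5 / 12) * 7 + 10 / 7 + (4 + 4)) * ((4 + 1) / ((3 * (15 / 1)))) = 1037 / 378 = 2.74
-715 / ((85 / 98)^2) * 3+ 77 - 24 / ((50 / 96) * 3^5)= -541231877 / 195075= -2774.48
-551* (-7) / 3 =3857 / 3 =1285.67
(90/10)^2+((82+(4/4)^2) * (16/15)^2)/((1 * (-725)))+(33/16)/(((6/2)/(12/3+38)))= 143216891/1305000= 109.74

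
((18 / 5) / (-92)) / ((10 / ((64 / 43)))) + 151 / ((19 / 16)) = 59732864 / 469775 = 127.15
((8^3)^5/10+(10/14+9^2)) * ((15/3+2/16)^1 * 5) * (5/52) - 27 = 8669226296100.49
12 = 12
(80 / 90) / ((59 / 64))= 512 / 531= 0.96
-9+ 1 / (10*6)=-539 / 60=-8.98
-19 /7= -2.71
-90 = -90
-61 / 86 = -0.71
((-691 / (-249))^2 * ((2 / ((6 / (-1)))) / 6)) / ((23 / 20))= -4774810 / 12834207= -0.37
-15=-15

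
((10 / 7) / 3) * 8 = 3.81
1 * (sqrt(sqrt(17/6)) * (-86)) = -43 * 17^(1/4) * 6^(3/4)/3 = -111.58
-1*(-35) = 35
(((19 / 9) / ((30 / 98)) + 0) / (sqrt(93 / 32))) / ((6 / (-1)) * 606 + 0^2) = -931 * sqrt(186) / 11412495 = -0.00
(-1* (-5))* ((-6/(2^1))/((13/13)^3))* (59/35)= -177/7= -25.29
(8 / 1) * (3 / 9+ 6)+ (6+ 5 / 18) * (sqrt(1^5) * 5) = 1477 / 18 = 82.06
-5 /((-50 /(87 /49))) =87 /490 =0.18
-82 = -82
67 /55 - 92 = -4993 /55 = -90.78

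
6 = 6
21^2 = 441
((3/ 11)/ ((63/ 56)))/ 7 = 8/ 231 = 0.03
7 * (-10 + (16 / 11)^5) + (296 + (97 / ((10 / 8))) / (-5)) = 1030951162 / 4026275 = 256.06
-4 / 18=-2 / 9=-0.22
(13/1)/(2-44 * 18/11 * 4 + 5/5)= -13/285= -0.05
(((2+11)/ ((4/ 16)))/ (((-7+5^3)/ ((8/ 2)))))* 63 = 6552/ 59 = 111.05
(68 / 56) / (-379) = -17 / 5306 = -0.00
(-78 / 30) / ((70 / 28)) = -26 / 25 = -1.04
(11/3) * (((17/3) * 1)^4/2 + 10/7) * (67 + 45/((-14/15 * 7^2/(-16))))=183027280997/1166886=156851.04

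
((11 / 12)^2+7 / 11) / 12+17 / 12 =29267 / 19008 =1.54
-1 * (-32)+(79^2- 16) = 6257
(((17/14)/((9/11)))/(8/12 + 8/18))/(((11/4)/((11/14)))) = 187/490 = 0.38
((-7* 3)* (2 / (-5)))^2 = 1764 / 25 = 70.56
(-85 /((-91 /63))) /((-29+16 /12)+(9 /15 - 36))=-11475 /12298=-0.93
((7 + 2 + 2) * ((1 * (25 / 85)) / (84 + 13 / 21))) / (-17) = -1155 / 513553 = -0.00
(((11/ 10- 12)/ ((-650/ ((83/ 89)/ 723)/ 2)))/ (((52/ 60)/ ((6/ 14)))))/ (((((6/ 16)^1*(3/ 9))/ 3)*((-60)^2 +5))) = 325692/ 2286846800875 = 0.00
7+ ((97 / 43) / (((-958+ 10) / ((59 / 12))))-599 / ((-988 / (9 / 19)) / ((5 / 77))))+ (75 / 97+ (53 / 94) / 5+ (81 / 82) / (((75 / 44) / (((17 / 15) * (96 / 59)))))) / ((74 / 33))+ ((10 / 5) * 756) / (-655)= 6578989295876545665134323 / 1181103106135357427022000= 5.57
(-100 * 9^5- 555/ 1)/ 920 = -1181091/ 184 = -6418.97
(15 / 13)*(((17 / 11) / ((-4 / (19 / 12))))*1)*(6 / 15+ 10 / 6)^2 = -310403 / 102960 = -3.01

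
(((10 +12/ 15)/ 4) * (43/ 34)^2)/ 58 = 49923/ 670480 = 0.07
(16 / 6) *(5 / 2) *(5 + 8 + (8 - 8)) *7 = 1820 / 3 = 606.67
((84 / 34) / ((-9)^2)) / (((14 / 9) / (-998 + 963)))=-35 / 51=-0.69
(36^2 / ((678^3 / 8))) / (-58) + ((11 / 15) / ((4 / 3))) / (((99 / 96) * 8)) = 41843653 / 627660195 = 0.07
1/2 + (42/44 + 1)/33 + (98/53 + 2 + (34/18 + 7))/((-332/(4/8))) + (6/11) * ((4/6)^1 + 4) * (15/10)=41756267/9581022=4.36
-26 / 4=-6.50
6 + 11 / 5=41 / 5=8.20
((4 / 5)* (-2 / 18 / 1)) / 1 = -4 / 45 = -0.09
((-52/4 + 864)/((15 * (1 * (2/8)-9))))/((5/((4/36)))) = -3404/23625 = -0.14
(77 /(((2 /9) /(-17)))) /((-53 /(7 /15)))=27489 /530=51.87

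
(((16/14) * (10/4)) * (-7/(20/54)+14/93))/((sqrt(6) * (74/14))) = -17437 * sqrt(6)/10323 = -4.14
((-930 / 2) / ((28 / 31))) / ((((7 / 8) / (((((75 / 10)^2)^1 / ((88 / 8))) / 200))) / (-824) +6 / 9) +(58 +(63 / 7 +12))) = -2672541 / 413350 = -6.47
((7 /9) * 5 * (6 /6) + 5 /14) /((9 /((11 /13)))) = 5885 /14742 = 0.40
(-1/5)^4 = 1/625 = 0.00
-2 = -2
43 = 43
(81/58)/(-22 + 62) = 81/2320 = 0.03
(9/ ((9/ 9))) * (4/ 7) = 36/ 7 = 5.14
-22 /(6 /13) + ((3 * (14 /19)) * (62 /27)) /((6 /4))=-22717 /513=-44.28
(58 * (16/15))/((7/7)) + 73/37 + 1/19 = 63.89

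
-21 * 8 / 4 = -42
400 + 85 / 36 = 402.36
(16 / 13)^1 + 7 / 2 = 123 / 26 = 4.73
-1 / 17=-0.06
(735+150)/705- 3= -82/47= -1.74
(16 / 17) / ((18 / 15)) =40 / 51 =0.78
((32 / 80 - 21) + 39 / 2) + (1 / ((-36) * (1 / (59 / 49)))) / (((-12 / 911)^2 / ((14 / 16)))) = -246423367 / 1451520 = -169.77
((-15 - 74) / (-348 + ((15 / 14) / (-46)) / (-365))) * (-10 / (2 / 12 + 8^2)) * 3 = -2390896 / 19995767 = -0.12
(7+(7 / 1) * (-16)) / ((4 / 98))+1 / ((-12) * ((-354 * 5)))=-54639899 / 21240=-2572.50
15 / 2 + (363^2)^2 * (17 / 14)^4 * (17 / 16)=24653075578311297 / 614656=40108736558.84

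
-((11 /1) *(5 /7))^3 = -485.06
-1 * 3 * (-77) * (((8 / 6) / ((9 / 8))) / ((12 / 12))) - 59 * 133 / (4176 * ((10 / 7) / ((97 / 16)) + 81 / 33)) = 7637879095 / 27969456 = 273.08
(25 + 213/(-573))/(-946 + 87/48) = -75264/2885437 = -0.03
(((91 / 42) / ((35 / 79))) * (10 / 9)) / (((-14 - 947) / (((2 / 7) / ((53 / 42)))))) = -0.00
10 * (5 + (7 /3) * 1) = 220 /3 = 73.33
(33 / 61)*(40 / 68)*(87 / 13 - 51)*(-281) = 53412480 / 13481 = 3962.06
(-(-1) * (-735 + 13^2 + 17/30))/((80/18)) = -50889/400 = -127.22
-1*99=-99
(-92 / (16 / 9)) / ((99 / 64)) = -368 / 11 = -33.45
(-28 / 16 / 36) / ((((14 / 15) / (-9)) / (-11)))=-165 / 32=-5.16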